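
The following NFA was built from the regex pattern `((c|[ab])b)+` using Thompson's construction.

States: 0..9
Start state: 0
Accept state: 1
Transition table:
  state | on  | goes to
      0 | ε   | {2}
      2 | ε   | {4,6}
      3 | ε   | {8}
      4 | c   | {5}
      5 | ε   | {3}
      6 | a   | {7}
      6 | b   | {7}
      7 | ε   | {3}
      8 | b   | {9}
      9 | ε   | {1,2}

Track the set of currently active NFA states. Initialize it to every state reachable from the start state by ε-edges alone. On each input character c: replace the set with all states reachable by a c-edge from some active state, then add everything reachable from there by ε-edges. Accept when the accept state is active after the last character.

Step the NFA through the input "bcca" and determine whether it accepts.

start: ε-closure({0}) = {0,2,4,6}
'b' @ 1: {3,7,8}
'c' @ 2: {}  — state set empty
rest 'ca' ignored (set empty)
end set {} — state 1 not in

Answer: REJECT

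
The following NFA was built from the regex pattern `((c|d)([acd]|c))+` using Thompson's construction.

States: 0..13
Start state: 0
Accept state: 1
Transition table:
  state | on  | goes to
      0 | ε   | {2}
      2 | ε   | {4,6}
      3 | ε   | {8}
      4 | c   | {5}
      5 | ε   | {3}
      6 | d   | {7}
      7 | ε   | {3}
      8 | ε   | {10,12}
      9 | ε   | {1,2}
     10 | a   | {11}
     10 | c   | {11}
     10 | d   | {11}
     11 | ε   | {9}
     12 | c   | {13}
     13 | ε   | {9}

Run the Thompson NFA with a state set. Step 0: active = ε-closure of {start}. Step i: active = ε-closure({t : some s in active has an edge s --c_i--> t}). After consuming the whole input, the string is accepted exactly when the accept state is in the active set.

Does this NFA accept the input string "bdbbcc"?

start: ε-closure({0}) = {0,2,4,6}
'b' @ 1: {}  — dead — no transitions
rest 'dbbcc' ignored (set empty)
end set {} — state 1 not in

Answer: REJECT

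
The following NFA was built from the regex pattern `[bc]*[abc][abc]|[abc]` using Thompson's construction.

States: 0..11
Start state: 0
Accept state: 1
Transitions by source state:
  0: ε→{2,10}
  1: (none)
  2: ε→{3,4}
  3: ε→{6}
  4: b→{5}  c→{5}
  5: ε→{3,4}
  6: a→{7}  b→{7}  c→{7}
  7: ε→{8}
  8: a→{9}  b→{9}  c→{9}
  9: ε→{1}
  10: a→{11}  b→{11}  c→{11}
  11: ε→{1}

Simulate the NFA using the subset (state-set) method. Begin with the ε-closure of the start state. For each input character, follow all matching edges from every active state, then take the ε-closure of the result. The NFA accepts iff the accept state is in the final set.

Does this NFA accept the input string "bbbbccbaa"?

initial (ε-close {0}): {0,2,3,4,6,10}
'b' @ 1: {1,3,4,5,6,7,8,11}  [accepting]
'b' @ 2: {1,3,4,5,6,7,8,9}  [accepting]
'b' @ 3: {1,3,4,5,6,7,8,9}  [accepting]
'b' @ 4: {1,3,4,5,6,7,8,9}  [accepting]
'c' @ 5: {1,3,4,5,6,7,8,9}  [accepting]
'c' @ 6: {1,3,4,5,6,7,8,9}  [accepting]
'b' @ 7: {1,3,4,5,6,7,8,9}  [accepting]
'a' @ 8: {1,7,8,9}  [accepting]
'a' @ 9: {1,9}  [accepting]
final: {1,9}; accept 1 in set

Answer: ACCEPT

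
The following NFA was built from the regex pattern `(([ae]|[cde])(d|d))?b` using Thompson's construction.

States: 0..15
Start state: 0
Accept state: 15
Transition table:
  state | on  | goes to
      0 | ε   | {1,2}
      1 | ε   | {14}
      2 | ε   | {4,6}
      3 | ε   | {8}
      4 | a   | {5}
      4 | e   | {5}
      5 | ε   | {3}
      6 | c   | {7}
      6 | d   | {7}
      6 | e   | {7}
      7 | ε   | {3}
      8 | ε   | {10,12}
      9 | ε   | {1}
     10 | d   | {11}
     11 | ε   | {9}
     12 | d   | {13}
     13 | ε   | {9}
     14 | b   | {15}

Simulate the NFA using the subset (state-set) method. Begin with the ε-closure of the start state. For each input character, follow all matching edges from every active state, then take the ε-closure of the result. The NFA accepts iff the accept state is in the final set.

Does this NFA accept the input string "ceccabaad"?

Answer: REJECT

Steps:
start: ε-closure({0}) = {0,1,2,4,6,14}
'c' @ 1: {3,7,8,10,12}
'e' @ 2: {}  — state set empty
rest 'ccabaad' ignored (set empty)
final: {}; accept 15 not in set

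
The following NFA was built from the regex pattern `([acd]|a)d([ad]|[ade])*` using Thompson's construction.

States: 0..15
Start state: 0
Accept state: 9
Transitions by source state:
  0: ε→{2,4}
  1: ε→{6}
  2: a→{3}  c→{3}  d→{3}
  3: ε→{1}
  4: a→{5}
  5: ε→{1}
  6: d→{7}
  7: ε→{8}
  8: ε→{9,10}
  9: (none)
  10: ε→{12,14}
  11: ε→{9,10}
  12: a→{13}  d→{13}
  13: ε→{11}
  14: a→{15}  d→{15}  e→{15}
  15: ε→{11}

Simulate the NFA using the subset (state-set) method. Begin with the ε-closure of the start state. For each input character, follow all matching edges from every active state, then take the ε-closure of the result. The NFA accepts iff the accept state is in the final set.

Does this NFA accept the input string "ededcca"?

S₀ = ε-closure({0}) = {0,2,4}
'e' @ 1: {}  — state set empty
rest 'dedcca' ignored (set empty)
after full input: {}  (accept=9 not in)

Answer: REJECT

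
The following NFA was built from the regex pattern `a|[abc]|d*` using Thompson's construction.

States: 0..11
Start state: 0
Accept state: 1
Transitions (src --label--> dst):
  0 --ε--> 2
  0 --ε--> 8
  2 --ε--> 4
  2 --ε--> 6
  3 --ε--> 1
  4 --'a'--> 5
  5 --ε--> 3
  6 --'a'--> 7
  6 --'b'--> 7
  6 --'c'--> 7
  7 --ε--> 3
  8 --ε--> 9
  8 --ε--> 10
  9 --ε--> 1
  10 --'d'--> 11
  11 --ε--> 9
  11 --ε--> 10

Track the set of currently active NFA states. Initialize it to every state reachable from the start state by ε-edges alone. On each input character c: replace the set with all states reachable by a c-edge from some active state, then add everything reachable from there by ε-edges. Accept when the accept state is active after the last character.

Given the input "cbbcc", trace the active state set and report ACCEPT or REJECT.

S₀ = ε-closure({0}) = {0,1,2,4,6,8,9,10}
'c' @ 1: {1,3,7}  ✓accept
'b' @ 2: {}  — state set empty
rest 'bcc' ignored (set empty)
after full input: {}  (accept=1 not in)

Answer: REJECT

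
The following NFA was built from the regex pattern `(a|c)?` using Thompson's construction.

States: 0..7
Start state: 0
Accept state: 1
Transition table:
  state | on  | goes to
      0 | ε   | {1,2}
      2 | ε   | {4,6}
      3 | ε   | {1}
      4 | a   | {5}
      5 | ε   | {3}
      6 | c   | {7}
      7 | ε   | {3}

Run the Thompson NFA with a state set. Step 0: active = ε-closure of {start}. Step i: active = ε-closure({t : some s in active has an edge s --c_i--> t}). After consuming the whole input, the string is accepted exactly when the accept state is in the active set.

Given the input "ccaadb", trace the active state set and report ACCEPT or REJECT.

Answer: REJECT

Steps:
start: ε-closure({0}) = {0,1,2,4,6}
'c' @ 1: {1,3,7}  ✓accept
'c' @ 2: {}  — state set empty
rest 'aadb' ignored (set empty)
final: {}; accept 1 not in set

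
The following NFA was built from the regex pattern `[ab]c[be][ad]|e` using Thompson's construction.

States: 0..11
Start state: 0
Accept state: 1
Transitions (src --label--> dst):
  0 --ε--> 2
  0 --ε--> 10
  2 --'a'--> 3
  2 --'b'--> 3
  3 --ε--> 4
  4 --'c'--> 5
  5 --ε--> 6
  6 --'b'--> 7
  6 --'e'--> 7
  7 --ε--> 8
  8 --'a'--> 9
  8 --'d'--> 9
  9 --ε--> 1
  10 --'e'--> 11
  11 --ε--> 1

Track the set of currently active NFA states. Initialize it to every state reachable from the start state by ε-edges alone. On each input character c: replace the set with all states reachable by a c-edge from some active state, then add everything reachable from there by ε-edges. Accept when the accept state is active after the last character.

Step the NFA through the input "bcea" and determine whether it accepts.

initial (ε-close {0}): {0,2,10}
'b' @ 1: {3,4}
'c' @ 2: {5,6}
'e' @ 3: {7,8}
'a' @ 4: {1,9}  ✓accept
final: {1,9}; accept 1 in set

Answer: ACCEPT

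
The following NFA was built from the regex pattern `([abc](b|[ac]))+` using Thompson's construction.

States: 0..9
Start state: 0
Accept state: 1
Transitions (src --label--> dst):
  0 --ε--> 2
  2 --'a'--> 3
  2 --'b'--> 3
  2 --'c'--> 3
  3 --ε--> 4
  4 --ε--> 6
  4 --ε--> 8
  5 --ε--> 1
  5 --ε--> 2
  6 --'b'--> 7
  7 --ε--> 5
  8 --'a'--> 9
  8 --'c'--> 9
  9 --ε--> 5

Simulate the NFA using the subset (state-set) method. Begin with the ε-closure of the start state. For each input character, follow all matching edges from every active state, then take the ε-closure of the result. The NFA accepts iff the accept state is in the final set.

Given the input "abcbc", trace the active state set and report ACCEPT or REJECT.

initial (ε-close {0}): {0,2}
'a' @ 1: {3,4,6,8}
'b' @ 2: {1,2,5,7}  ✓accept
'c' @ 3: {3,4,6,8}
'b' @ 4: {1,2,5,7}  ✓accept
'c' @ 5: {3,4,6,8}
end set {3,4,6,8} — state 1 not in

Answer: REJECT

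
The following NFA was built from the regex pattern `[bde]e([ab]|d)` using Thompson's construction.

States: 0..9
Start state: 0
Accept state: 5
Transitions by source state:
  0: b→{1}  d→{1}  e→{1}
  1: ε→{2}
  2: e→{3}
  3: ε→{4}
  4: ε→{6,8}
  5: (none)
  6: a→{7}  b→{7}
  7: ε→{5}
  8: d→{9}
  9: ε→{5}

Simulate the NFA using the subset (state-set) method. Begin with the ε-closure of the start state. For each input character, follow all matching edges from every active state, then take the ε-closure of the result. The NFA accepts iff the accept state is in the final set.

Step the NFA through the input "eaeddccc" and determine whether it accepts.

Answer: REJECT

Steps:
initial (ε-close {0}): {0}
'e' @ 1: {1,2}
'a' @ 2: {}  — dead — no transitions
rest 'eddccc' ignored (set empty)
end set {} — state 5 not in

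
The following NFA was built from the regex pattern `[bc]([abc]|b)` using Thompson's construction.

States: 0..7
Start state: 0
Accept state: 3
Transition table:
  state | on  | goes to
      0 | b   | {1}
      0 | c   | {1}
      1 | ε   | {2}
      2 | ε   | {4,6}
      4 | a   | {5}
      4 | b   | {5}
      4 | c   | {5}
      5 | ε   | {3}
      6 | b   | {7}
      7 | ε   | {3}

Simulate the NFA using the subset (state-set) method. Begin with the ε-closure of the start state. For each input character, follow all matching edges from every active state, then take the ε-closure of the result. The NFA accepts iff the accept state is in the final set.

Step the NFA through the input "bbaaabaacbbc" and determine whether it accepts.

Answer: REJECT

Trace:
initial (ε-close {0}): {0}
'b' @ 1: {1,2,4,6}
'b' @ 2: {3,5,7}  (accept∈set)
'a' @ 3: {}  — state set empty
rest 'aabaacbbc' ignored (set empty)
final: {}; accept 3 not in set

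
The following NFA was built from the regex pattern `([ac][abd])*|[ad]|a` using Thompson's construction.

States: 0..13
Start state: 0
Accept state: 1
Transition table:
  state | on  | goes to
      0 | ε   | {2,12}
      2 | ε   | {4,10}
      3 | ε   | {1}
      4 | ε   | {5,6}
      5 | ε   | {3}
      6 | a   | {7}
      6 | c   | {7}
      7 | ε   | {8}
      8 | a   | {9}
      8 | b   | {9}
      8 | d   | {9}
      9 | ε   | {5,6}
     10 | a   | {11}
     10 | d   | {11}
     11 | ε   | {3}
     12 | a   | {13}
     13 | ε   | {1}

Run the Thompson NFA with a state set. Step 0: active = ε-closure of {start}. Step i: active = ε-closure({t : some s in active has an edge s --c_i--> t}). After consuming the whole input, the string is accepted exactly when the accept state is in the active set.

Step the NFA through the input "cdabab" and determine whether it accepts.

start: ε-closure({0}) = {0,1,2,3,4,5,6,10,12}
'c' @ 1: {7,8}
'd' @ 2: {1,3,5,6,9}  ✓accept
'a' @ 3: {7,8}
'b' @ 4: {1,3,5,6,9}  ✓accept
'a' @ 5: {7,8}
'b' @ 6: {1,3,5,6,9}  ✓accept
end set {1,3,5,6,9} — state 1 in

Answer: ACCEPT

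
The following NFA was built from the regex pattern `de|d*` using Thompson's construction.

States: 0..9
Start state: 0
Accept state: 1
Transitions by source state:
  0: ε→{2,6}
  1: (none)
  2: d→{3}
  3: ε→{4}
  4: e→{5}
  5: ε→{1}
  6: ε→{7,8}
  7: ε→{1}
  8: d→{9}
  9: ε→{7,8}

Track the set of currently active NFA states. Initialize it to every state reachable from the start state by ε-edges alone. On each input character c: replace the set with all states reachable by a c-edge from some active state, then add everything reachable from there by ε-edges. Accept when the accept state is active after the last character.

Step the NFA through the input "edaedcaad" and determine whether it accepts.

Answer: REJECT

Steps:
S₀ = ε-closure({0}) = {0,1,2,6,7,8}
'e' @ 1: {}  — no active states
rest 'daedcaad' ignored (set empty)
after full input: {}  (accept=1 not in)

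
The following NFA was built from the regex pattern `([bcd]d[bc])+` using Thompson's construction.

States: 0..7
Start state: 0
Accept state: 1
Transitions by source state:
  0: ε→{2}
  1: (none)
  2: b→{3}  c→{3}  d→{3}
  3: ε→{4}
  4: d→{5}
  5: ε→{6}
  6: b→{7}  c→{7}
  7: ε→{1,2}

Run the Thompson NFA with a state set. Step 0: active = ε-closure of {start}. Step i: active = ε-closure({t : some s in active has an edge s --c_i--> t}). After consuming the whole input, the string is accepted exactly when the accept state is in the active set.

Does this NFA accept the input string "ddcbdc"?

start: ε-closure({0}) = {0,2}
'd' @ 1: {3,4}
'd' @ 2: {5,6}
'c' @ 3: {1,2,7}  [accepting]
'b' @ 4: {3,4}
'd' @ 5: {5,6}
'c' @ 6: {1,2,7}  [accepting]
final: {1,2,7}; accept 1 in set

Answer: ACCEPT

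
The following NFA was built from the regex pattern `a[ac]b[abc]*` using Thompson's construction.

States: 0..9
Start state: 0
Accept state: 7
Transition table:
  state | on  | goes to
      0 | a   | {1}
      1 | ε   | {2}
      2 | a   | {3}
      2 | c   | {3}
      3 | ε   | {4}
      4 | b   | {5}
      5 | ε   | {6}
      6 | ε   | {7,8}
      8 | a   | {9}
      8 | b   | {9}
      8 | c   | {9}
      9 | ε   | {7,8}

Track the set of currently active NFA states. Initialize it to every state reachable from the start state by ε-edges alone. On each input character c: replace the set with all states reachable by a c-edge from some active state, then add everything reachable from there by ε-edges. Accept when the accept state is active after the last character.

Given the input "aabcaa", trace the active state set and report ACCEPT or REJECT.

S₀ = ε-closure({0}) = {0}
'a' @ 1: {1,2}
'a' @ 2: {3,4}
'b' @ 3: {5,6,7,8}  ✓accept
'c' @ 4: {7,8,9}  ✓accept
'a' @ 5: {7,8,9}  ✓accept
'a' @ 6: {7,8,9}  ✓accept
final: {7,8,9}; accept 7 in set

Answer: ACCEPT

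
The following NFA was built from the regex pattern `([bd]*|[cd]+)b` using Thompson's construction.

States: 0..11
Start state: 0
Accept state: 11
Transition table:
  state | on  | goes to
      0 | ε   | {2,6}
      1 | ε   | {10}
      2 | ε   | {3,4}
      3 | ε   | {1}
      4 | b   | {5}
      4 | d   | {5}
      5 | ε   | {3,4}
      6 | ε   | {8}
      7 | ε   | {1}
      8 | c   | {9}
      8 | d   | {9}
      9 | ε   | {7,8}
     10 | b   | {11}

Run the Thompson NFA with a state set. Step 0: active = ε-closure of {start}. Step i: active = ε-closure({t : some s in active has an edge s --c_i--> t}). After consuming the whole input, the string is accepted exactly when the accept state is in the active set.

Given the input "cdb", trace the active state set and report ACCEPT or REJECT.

S₀ = ε-closure({0}) = {0,1,2,3,4,6,8,10}
'c' @ 1: {1,7,8,9,10}
'd' @ 2: {1,7,8,9,10}
'b' @ 3: {11}  (accept∈set)
end set {11} — state 11 in

Answer: ACCEPT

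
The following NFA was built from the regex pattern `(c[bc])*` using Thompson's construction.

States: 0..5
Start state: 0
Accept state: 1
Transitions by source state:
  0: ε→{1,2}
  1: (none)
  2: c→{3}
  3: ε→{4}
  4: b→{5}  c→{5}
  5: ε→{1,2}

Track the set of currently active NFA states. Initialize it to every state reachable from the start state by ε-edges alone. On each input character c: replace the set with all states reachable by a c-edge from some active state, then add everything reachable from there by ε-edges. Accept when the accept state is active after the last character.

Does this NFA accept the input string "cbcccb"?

S₀ = ε-closure({0}) = {0,1,2}
'c' @ 1: {3,4}
'b' @ 2: {1,2,5}  ✓accept
'c' @ 3: {3,4}
'c' @ 4: {1,2,5}  ✓accept
'c' @ 5: {3,4}
'b' @ 6: {1,2,5}  ✓accept
final: {1,2,5}; accept 1 in set

Answer: ACCEPT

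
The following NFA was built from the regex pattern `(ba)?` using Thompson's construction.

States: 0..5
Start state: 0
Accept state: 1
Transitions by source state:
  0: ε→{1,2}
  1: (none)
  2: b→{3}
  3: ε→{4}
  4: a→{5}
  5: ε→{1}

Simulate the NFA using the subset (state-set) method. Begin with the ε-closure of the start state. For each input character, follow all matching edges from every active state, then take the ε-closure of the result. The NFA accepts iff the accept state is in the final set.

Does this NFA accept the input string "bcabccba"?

S₀ = ε-closure({0}) = {0,1,2}
'b' @ 1: {3,4}
'c' @ 2: {}  — no active states
rest 'abccba' ignored (set empty)
after full input: {}  (accept=1 not in)

Answer: REJECT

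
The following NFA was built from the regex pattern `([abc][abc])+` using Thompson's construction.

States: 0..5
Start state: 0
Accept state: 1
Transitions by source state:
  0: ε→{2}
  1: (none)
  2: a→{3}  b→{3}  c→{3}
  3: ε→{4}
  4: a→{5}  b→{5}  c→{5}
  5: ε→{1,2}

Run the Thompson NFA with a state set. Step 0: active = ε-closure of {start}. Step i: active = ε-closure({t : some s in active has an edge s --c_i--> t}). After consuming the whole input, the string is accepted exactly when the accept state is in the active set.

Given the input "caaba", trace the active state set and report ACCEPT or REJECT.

Answer: REJECT

Derivation:
start: ε-closure({0}) = {0,2}
'c' @ 1: {3,4}
'a' @ 2: {1,2,5}  [accepting]
'a' @ 3: {3,4}
'b' @ 4: {1,2,5}  [accepting]
'a' @ 5: {3,4}
end set {3,4} — state 1 not in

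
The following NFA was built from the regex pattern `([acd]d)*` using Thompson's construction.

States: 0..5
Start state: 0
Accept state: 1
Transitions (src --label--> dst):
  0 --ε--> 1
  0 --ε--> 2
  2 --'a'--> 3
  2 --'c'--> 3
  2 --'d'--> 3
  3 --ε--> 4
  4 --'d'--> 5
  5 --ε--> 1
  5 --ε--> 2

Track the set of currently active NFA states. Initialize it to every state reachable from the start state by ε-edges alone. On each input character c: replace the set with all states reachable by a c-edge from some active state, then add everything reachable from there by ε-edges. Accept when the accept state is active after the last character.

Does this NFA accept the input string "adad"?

Answer: ACCEPT

Trace:
S₀ = ε-closure({0}) = {0,1,2}
'a' @ 1: {3,4}
'd' @ 2: {1,2,5}  [accepting]
'a' @ 3: {3,4}
'd' @ 4: {1,2,5}  [accepting]
end set {1,2,5} — state 1 in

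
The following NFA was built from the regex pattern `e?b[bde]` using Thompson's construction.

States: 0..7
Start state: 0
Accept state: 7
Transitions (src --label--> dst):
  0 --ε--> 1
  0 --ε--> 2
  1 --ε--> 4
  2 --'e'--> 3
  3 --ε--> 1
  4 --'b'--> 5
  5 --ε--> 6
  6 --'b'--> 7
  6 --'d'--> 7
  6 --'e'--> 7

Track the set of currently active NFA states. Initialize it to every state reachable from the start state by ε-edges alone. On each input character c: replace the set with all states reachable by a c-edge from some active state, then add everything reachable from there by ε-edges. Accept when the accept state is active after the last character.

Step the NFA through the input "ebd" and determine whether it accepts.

Answer: ACCEPT

Steps:
S₀ = ε-closure({0}) = {0,1,2,4}
'e' @ 1: {1,3,4}
'b' @ 2: {5,6}
'd' @ 3: {7}  (accept∈set)
after full input: {7}  (accept=7 in)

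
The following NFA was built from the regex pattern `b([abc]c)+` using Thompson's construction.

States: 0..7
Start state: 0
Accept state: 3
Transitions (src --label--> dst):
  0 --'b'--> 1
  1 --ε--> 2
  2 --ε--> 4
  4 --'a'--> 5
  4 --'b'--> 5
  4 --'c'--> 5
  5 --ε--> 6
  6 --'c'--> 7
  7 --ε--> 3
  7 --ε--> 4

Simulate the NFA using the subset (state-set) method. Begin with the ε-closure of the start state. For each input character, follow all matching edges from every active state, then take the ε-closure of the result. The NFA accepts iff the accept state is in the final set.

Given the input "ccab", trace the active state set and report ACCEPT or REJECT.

start: ε-closure({0}) = {0}
'c' @ 1: {}  — dead — no transitions
rest 'cab' ignored (set empty)
end set {} — state 3 not in

Answer: REJECT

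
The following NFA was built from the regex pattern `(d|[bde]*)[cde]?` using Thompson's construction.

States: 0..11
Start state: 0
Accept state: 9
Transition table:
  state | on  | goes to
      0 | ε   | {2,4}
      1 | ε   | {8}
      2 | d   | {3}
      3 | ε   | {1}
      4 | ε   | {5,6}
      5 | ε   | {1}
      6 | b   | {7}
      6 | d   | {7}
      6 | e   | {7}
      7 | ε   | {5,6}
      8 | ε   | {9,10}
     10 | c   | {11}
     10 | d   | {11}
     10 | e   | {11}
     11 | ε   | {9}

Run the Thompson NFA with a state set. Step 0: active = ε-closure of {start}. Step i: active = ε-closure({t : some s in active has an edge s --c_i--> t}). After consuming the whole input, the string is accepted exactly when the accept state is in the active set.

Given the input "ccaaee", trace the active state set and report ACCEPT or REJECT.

initial (ε-close {0}): {0,1,2,4,5,6,8,9,10}
'c' @ 1: {9,11}  (accept∈set)
'c' @ 2: {}  — no active states
rest 'aaee' ignored (set empty)
after full input: {}  (accept=9 not in)

Answer: REJECT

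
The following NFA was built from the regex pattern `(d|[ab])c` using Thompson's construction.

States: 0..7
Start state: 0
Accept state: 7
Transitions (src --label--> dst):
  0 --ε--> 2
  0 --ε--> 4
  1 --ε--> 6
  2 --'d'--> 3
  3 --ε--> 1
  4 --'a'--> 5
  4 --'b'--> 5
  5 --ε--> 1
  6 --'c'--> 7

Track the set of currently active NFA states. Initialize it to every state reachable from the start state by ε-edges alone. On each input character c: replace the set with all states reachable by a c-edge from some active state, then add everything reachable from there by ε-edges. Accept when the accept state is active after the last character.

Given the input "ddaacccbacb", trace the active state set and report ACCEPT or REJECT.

Answer: REJECT

Steps:
start: ε-closure({0}) = {0,2,4}
'd' @ 1: {1,3,6}
'd' @ 2: {}  — dead — no transitions
rest 'aacccbacb' ignored (set empty)
end set {} — state 7 not in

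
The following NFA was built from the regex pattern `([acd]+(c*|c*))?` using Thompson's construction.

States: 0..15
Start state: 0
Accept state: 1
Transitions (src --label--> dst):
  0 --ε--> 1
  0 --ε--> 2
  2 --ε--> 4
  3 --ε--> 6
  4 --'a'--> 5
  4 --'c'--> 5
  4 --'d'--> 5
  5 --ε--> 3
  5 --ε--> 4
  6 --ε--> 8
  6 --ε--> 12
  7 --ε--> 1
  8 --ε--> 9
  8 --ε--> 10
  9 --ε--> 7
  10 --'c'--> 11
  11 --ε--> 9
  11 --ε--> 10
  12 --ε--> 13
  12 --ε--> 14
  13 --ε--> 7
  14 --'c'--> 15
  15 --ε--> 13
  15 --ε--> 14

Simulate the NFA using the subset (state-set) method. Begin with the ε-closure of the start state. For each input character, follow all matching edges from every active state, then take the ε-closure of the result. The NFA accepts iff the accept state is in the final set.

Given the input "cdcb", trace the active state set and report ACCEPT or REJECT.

S₀ = ε-closure({0}) = {0,1,2,4}
'c' @ 1: {1,3,4,5,6,7,8,9,10,12,13,14}  ✓accept
'd' @ 2: {1,3,4,5,6,7,8,9,10,12,13,14}  ✓accept
'c' @ 3: {1,3,4,5,6,7,8,9,10,11,12,13,14,15}  ✓accept
'b' @ 4: {}  — no active states
end set {} — state 1 not in

Answer: REJECT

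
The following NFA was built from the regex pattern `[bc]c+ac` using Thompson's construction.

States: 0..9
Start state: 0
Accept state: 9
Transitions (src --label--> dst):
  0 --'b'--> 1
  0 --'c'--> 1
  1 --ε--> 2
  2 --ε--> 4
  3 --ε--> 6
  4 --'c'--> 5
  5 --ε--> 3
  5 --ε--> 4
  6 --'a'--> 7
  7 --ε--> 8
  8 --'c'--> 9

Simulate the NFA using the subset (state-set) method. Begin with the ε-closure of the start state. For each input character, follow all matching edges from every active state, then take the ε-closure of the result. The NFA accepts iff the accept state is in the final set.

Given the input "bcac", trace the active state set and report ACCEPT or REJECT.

Answer: ACCEPT

Steps:
initial (ε-close {0}): {0}
'b' @ 1: {1,2,4}
'c' @ 2: {3,4,5,6}
'a' @ 3: {7,8}
'c' @ 4: {9}  (accept∈set)
final: {9}; accept 9 in set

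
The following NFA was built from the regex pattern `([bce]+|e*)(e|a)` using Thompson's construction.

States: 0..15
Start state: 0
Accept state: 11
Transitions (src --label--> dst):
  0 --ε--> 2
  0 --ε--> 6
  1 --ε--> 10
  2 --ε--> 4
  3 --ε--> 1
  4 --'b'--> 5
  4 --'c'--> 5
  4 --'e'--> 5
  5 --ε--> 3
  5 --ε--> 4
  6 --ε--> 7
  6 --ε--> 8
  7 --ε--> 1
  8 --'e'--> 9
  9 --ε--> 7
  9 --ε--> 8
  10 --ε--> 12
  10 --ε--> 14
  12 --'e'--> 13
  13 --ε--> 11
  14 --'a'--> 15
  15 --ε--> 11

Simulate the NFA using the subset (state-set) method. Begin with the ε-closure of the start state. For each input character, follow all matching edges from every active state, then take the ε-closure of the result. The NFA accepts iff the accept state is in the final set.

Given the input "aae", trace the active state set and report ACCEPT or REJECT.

Answer: REJECT

Derivation:
S₀ = ε-closure({0}) = {0,1,2,4,6,7,8,10,12,14}
'a' @ 1: {11,15}  ✓accept
'a' @ 2: {}  — no active states
rest 'e' ignored (set empty)
final: {}; accept 11 not in set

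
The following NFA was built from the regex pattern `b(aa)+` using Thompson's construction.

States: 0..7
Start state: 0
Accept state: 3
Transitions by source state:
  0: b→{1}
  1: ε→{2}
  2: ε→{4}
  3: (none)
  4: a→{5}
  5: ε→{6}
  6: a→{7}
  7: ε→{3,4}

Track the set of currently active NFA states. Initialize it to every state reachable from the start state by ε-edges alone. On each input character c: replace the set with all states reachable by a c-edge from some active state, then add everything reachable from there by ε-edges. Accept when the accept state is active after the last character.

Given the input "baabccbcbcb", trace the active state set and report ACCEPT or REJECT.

Answer: REJECT

Steps:
initial (ε-close {0}): {0}
'b' @ 1: {1,2,4}
'a' @ 2: {5,6}
'a' @ 3: {3,4,7}  (accept∈set)
'b' @ 4: {}  — state set empty
rest 'ccbcbcb' ignored (set empty)
after full input: {}  (accept=3 not in)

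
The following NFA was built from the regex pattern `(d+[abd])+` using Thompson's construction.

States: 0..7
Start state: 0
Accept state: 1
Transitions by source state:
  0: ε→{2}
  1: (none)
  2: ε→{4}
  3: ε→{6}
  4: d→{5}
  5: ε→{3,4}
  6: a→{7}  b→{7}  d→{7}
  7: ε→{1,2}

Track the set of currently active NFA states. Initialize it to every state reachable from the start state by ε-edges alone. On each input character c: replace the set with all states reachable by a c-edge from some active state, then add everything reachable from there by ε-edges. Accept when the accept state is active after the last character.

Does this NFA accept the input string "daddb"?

initial (ε-close {0}): {0,2,4}
'd' @ 1: {3,4,5,6}
'a' @ 2: {1,2,4,7}  (accept∈set)
'd' @ 3: {3,4,5,6}
'd' @ 4: {1,2,3,4,5,6,7}  (accept∈set)
'b' @ 5: {1,2,4,7}  (accept∈set)
after full input: {1,2,4,7}  (accept=1 in)

Answer: ACCEPT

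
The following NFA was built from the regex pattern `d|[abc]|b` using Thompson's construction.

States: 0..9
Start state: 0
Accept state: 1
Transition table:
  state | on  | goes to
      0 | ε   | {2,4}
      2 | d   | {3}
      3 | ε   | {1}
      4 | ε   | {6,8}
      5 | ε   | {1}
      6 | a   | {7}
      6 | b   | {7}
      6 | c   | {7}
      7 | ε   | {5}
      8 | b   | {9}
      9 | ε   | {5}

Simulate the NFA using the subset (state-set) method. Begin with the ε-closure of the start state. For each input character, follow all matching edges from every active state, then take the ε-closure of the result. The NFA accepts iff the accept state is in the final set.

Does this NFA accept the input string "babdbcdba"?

Answer: REJECT

Derivation:
S₀ = ε-closure({0}) = {0,2,4,6,8}
'b' @ 1: {1,5,7,9}  ✓accept
'a' @ 2: {}  — no active states
rest 'bdbcdba' ignored (set empty)
after full input: {}  (accept=1 not in)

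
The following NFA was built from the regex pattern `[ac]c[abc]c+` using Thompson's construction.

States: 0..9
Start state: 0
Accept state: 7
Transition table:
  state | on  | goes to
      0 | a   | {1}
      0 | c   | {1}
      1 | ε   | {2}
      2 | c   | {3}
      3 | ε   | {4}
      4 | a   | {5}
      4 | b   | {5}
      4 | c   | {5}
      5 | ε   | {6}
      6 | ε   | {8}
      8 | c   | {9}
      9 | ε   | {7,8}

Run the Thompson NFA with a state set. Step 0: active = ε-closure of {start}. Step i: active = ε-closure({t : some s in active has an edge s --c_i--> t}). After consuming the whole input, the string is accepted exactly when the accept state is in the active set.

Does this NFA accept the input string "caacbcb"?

Answer: REJECT

Derivation:
S₀ = ε-closure({0}) = {0}
'c' @ 1: {1,2}
'a' @ 2: {}  — state set empty
rest 'acbcb' ignored (set empty)
end set {} — state 7 not in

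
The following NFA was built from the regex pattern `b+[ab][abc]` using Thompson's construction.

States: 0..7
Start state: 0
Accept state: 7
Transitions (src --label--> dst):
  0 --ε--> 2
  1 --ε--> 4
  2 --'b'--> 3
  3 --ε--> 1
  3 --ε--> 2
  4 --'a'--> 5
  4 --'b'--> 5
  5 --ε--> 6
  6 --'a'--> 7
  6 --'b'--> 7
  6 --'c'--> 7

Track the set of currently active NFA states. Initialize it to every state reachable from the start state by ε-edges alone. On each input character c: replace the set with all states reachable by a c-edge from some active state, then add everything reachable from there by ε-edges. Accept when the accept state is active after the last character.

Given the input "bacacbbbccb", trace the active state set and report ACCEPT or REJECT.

Answer: REJECT

Steps:
initial (ε-close {0}): {0,2}
'b' @ 1: {1,2,3,4}
'a' @ 2: {5,6}
'c' @ 3: {7}  (accept∈set)
'a' @ 4: {}  — state set empty
rest 'cbbbccb' ignored (set empty)
final: {}; accept 7 not in set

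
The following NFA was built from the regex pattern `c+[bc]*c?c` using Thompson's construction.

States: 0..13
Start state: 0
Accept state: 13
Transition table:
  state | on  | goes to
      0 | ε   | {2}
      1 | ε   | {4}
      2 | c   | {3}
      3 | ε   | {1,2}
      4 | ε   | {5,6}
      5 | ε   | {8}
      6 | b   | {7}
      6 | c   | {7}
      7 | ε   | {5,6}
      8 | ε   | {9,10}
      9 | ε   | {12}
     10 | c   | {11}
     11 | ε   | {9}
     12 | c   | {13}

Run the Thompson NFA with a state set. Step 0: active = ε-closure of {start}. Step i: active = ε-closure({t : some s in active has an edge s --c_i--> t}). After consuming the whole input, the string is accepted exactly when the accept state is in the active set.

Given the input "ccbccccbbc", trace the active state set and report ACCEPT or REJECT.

S₀ = ε-closure({0}) = {0,2}
'c' @ 1: {1,2,3,4,5,6,8,9,10,12}
'c' @ 2: {1,2,3,4,5,6,7,8,9,10,11,12,13}  ✓accept
'b' @ 3: {5,6,7,8,9,10,12}
'c' @ 4: {5,6,7,8,9,10,11,12,13}  ✓accept
'c' @ 5: {5,6,7,8,9,10,11,12,13}  ✓accept
'c' @ 6: {5,6,7,8,9,10,11,12,13}  ✓accept
'c' @ 7: {5,6,7,8,9,10,11,12,13}  ✓accept
'b' @ 8: {5,6,7,8,9,10,12}
'b' @ 9: {5,6,7,8,9,10,12}
'c' @ 10: {5,6,7,8,9,10,11,12,13}  ✓accept
end set {5,6,7,8,9,10,11,12,13} — state 13 in

Answer: ACCEPT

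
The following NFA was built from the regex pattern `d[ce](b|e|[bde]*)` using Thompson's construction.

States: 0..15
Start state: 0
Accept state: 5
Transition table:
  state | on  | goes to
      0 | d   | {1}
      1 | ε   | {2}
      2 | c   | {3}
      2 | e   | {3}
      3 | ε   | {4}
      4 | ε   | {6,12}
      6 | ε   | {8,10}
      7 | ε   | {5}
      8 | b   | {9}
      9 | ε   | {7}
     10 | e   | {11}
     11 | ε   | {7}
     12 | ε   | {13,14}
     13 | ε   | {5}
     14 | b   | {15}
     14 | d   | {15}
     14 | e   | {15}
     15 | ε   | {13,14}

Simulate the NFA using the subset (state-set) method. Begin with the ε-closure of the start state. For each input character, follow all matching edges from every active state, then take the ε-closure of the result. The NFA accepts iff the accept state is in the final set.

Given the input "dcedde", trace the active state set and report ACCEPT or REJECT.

Answer: ACCEPT

Trace:
initial (ε-close {0}): {0}
'd' @ 1: {1,2}
'c' @ 2: {3,4,5,6,8,10,12,13,14}  [accepting]
'e' @ 3: {5,7,11,13,14,15}  [accepting]
'd' @ 4: {5,13,14,15}  [accepting]
'd' @ 5: {5,13,14,15}  [accepting]
'e' @ 6: {5,13,14,15}  [accepting]
after full input: {5,13,14,15}  (accept=5 in)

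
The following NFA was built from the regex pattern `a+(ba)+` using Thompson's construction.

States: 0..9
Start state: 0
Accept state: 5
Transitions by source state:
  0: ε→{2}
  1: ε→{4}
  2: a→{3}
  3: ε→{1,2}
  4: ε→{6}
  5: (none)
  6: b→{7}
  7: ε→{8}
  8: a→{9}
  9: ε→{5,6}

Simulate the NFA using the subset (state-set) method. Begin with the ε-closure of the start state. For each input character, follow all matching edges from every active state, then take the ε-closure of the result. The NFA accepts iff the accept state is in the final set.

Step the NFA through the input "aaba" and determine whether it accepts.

Answer: ACCEPT

Derivation:
S₀ = ε-closure({0}) = {0,2}
'a' @ 1: {1,2,3,4,6}
'a' @ 2: {1,2,3,4,6}
'b' @ 3: {7,8}
'a' @ 4: {5,6,9}  [accepting]
end set {5,6,9} — state 5 in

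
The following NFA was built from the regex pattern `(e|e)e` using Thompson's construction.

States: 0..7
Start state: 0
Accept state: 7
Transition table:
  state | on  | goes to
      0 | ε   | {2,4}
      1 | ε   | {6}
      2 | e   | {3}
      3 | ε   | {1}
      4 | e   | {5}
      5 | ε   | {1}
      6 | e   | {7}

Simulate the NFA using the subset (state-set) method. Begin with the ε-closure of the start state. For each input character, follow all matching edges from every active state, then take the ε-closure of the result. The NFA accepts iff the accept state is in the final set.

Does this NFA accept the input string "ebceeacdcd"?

initial (ε-close {0}): {0,2,4}
'e' @ 1: {1,3,5,6}
'b' @ 2: {}  — state set empty
rest 'ceeacdcd' ignored (set empty)
after full input: {}  (accept=7 not in)

Answer: REJECT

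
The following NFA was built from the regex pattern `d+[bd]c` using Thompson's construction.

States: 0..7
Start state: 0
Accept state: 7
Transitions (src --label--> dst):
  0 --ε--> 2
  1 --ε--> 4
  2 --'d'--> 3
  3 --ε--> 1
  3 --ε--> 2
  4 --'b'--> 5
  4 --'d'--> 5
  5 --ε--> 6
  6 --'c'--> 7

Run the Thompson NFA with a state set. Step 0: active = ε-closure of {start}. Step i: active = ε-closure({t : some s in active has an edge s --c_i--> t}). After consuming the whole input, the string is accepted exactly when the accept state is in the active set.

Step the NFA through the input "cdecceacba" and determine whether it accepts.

start: ε-closure({0}) = {0,2}
'c' @ 1: {}  — dead — no transitions
rest 'decceacba' ignored (set empty)
after full input: {}  (accept=7 not in)

Answer: REJECT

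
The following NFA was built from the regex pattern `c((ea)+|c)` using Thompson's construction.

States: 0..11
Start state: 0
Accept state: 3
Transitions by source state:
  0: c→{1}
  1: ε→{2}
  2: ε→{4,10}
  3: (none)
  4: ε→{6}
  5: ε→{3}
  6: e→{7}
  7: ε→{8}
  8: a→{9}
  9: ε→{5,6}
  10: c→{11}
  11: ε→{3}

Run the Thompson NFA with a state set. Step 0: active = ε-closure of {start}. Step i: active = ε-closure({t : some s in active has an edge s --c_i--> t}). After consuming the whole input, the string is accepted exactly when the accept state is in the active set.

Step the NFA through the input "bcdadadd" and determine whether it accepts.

Answer: REJECT

Steps:
start: ε-closure({0}) = {0}
'b' @ 1: {}  — state set empty
rest 'cdadadd' ignored (set empty)
final: {}; accept 3 not in set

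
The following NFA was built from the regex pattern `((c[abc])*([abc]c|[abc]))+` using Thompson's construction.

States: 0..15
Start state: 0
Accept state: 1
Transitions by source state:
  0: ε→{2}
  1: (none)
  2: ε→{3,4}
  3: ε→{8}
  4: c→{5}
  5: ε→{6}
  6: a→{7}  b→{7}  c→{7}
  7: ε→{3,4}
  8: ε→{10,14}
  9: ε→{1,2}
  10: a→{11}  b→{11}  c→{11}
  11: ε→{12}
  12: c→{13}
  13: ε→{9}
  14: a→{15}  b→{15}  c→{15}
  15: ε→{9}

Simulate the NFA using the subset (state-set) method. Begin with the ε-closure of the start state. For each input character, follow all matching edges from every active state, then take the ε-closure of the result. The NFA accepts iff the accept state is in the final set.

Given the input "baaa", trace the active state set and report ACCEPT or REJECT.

Answer: ACCEPT

Derivation:
S₀ = ε-closure({0}) = {0,2,3,4,8,10,14}
'b' @ 1: {1,2,3,4,8,9,10,11,12,14,15}  (accept∈set)
'a' @ 2: {1,2,3,4,8,9,10,11,12,14,15}  (accept∈set)
'a' @ 3: {1,2,3,4,8,9,10,11,12,14,15}  (accept∈set)
'a' @ 4: {1,2,3,4,8,9,10,11,12,14,15}  (accept∈set)
final: {1,2,3,4,8,9,10,11,12,14,15}; accept 1 in set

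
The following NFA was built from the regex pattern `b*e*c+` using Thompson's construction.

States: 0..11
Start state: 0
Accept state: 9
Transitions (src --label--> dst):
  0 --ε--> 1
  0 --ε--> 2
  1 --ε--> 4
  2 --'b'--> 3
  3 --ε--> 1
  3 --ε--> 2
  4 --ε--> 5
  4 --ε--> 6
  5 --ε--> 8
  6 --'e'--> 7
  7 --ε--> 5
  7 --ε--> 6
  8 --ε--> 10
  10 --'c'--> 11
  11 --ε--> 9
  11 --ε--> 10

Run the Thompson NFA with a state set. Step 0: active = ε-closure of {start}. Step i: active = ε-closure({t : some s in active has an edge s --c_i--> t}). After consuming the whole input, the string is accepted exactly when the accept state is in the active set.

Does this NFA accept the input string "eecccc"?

S₀ = ε-closure({0}) = {0,1,2,4,5,6,8,10}
'e' @ 1: {5,6,7,8,10}
'e' @ 2: {5,6,7,8,10}
'c' @ 3: {9,10,11}  (accept∈set)
'c' @ 4: {9,10,11}  (accept∈set)
'c' @ 5: {9,10,11}  (accept∈set)
'c' @ 6: {9,10,11}  (accept∈set)
after full input: {9,10,11}  (accept=9 in)

Answer: ACCEPT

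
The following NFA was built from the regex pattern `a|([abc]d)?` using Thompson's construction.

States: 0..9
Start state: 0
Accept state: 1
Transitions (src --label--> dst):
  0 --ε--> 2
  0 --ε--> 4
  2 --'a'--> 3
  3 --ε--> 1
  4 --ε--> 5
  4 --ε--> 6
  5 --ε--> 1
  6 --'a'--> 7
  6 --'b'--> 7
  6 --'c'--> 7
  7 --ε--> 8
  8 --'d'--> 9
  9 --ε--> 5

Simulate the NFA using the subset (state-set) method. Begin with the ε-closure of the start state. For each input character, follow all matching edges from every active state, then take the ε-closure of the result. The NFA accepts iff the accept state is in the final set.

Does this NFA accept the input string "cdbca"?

Answer: REJECT

Steps:
start: ε-closure({0}) = {0,1,2,4,5,6}
'c' @ 1: {7,8}
'd' @ 2: {1,5,9}  (accept∈set)
'b' @ 3: {}  — state set empty
rest 'ca' ignored (set empty)
end set {} — state 1 not in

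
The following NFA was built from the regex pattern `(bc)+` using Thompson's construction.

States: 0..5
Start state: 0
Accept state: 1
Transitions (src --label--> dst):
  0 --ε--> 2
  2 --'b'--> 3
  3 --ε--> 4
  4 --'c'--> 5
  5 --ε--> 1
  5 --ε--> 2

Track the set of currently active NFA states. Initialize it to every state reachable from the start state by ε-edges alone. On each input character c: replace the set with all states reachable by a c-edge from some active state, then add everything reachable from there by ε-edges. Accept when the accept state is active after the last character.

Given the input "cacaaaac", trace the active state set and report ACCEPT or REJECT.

Answer: REJECT

Trace:
start: ε-closure({0}) = {0,2}
'c' @ 1: {}  — dead — no transitions
rest 'acaaaac' ignored (set empty)
final: {}; accept 1 not in set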